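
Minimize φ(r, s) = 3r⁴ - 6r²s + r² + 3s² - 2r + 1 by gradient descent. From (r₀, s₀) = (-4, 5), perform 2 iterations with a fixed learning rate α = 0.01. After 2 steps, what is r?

∇φ = (12r³ - 12rs + 2r - 2, -6r² + 6s)
Step 1: at (-4, 5), ∇φ = (-538, -66) → (-4, 5) − 0.01·(-538, -66) = (1.38, 5.66)
Step 2: at (1.38, 5.66), ∇φ = (-61.432736, 22.5336) → (1.38, 5.66) − 0.01·(-61.432736, 22.5336) = (1.99432736, 5.434664)
r = 1.99432736

1.99432736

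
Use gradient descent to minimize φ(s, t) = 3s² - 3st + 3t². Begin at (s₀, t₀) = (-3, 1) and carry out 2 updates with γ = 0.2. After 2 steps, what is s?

∇φ = (6s - 3t, -3s + 6t)
Step 1: at (-3, 1), ∇φ = (-21, 15) → (-3, 1) − 0.2·(-21, 15) = (1.2, -2)
Step 2: at (1.2, -2), ∇φ = (13.2, -15.6) → (1.2, -2) − 0.2·(13.2, -15.6) = (-1.44, 1.12)
s = -1.44

-1.44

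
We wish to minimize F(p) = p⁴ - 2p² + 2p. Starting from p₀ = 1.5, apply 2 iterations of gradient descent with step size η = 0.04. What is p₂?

F′(p) = 4p³ - 4p + 2
Step 1: F′(1.5) = 9.5; p₁ = 1.5 − 0.04·9.5 = 1.12
Step 2: F′(1.12) = 3.139712; p₂ = 1.12 − 0.04·3.139712 = 0.99441152

0.99441152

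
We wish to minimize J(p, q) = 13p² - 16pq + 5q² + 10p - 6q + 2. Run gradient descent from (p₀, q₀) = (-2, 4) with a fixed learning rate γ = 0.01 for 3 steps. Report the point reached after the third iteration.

(0.173208, 2.642248)

∇J = (26p - 16q + 10, -16p + 10q - 6)
Step 1: at (-2, 4), ∇J = (-106, 66) → (-2, 4) − 0.01·(-106, 66) = (-0.94, 3.34)
Step 2: at (-0.94, 3.34), ∇J = (-67.88, 42.44) → (-0.94, 3.34) − 0.01·(-67.88, 42.44) = (-0.2612, 2.9156)
Step 3: at (-0.2612, 2.9156), ∇J = (-43.4408, 27.3352) → (-0.2612, 2.9156) − 0.01·(-43.4408, 27.3352) = (0.173208, 2.642248)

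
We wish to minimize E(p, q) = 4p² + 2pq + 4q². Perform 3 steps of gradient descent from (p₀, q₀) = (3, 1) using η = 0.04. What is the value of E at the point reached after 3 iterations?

∇E = (8p + 2q, 2p + 8q)
(p₁, q₁) = (3, 1) − 0.04·(26, 14) = (1.96, 0.44)
(p₂, q₂) = (1.96, 0.44) − 0.04·(16.56, 7.44) = (1.2976, 0.1424)
(p₃, q₃) = (1.2976, 0.1424) − 0.04·(10.6656, 3.7344) = (0.870976, -0.006976)
E(0.870976, -0.006976) = 3.022439571456

3.022439571456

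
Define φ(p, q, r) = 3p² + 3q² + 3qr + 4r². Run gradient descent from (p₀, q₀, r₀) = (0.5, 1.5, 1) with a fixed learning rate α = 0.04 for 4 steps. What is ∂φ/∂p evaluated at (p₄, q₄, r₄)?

∇φ = (6p, 6q + 3r, 3q + 8r)
(p₁, q₁, r₁) = (0.5, 1.5, 1) − 0.04·(3, 12, 12.5) = (0.38, 1.02, 0.5)
(p₂, q₂, r₂) = (0.38, 1.02, 0.5) − 0.04·(2.28, 7.62, 7.06) = (0.2888, 0.7152, 0.2176)
(p₃, q₃, r₃) = (0.2888, 0.7152, 0.2176) − 0.04·(1.7328, 4.944, 3.8864) = (0.219488, 0.51744, 0.062144)
(p₄, q₄, r₄) = (0.219488, 0.51744, 0.062144) − 0.04·(1.316928, 3.291072, 2.049472) = (0.16681088, 0.38579712, -0.01983488)
∂φ/∂p at (0.16681088, 0.38579712, -0.01983488) = 1.00086528

1.00086528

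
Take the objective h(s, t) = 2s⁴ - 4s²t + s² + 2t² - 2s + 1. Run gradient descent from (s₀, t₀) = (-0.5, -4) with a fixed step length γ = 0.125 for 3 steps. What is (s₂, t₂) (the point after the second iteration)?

(-10, 1.0625)

∇h = (8s³ - 8st + 2s - 2, -4s² + 4t)
Step 1: at (-0.5, -4), ∇h = (-20, -17) → (-0.5, -4) − 0.125·(-20, -17) = (2, -1.875)
Step 2: at (2, -1.875), ∇h = (96, -23.5) → (2, -1.875) − 0.125·(96, -23.5) = (-10, 1.0625)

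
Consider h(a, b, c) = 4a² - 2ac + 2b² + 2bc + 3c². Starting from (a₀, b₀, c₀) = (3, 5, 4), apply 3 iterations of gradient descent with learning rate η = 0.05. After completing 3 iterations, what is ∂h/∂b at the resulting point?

∇h = (8a - 2c, 4b + 2c, -2a + 2b + 6c)
Step 1: at (3, 5, 4), ∇h = (16, 28, 28) → (3, 5, 4) − 0.05·(16, 28, 28) = (2.2, 3.6, 2.6)
Step 2: at (2.2, 3.6, 2.6), ∇h = (12.4, 19.6, 18.4) → (2.2, 3.6, 2.6) − 0.05·(12.4, 19.6, 18.4) = (1.58, 2.62, 1.68)
Step 3: at (1.58, 2.62, 1.68), ∇h = (9.28, 13.84, 12.16) → (1.58, 2.62, 1.68) − 0.05·(9.28, 13.84, 12.16) = (1.116, 1.928, 1.072)
∂h/∂b at (1.116, 1.928, 1.072) = 9.856

9.856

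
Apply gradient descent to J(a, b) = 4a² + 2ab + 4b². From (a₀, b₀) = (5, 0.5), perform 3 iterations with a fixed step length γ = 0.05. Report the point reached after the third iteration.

∇J = (8a + 2b, 2a + 8b)
Step 1: at (5, 0.5), ∇J = (41, 14) → (5, 0.5) − 0.05·(41, 14) = (2.95, -0.2)
Step 2: at (2.95, -0.2), ∇J = (23.2, 4.3) → (2.95, -0.2) − 0.05·(23.2, 4.3) = (1.79, -0.415)
Step 3: at (1.79, -0.415), ∇J = (13.49, 0.26) → (1.79, -0.415) − 0.05·(13.49, 0.26) = (1.1155, -0.428)

(1.1155, -0.428)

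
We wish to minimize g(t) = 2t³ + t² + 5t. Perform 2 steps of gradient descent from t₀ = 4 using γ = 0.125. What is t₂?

g′(t) = 6t² + 2t + 5
Step 1: g′(4) = 109; t₁ = 4 − 0.125·109 = -9.625
Step 2: g′(-9.625) = 541.59375; t₂ = -9.625 − 0.125·541.59375 = -77.32421875

-77.32421875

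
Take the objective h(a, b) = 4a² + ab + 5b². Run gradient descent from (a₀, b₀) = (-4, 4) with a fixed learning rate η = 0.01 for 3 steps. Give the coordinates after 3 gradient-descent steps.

∇h = (8a + b, a + 10b)
Step 1: at (-4, 4), ∇h = (-28, 36) → (-4, 4) − 0.01·(-28, 36) = (-3.72, 3.64)
Step 2: at (-3.72, 3.64), ∇h = (-26.12, 32.68) → (-3.72, 3.64) − 0.01·(-26.12, 32.68) = (-3.4588, 3.3132)
Step 3: at (-3.4588, 3.3132), ∇h = (-24.3572, 29.6732) → (-3.4588, 3.3132) − 0.01·(-24.3572, 29.6732) = (-3.215228, 3.016468)

(-3.215228, 3.016468)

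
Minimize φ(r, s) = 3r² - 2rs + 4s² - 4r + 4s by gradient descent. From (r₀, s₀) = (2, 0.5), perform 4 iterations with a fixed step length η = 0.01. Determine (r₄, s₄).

∇φ = (6r - 2s - 4, -2r + 8s + 4)
Step 1: at (2, 0.5), ∇φ = (7, 4) → (2, 0.5) − 0.01·(7, 4) = (1.93, 0.46)
Step 2: at (1.93, 0.46), ∇φ = (6.66, 3.82) → (1.93, 0.46) − 0.01·(6.66, 3.82) = (1.8634, 0.4218)
Step 3: at (1.8634, 0.4218), ∇φ = (6.3368, 3.6476) → (1.8634, 0.4218) − 0.01·(6.3368, 3.6476) = (1.800032, 0.385324)
Step 4: at (1.800032, 0.385324), ∇φ = (6.029544, 3.482528) → (1.800032, 0.385324) − 0.01·(6.029544, 3.482528) = (1.73973656, 0.35049872)

(1.73973656, 0.35049872)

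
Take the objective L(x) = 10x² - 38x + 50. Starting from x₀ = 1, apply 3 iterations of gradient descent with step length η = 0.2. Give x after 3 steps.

L′(x) = 20x - 38
Step 1: L′(1) = -18; x₁ = 1 − 0.2·(-18) = 4.6
Step 2: L′(4.6) = 54; x₂ = 4.6 − 0.2·54 = -6.2
Step 3: L′(-6.2) = -162; x₃ = -6.2 − 0.2·(-162) = 26.2

26.2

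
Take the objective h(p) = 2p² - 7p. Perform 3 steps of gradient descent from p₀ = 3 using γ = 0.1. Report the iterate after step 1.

2.5

h′(p) = 4p - 7
p₁ = 3 − 0.1·5 = 2.5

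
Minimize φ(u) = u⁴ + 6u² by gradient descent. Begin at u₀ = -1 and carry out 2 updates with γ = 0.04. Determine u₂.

φ′(u) = 4u³ + 12u
Step 1: φ′(-1) = -16; u₁ = -1 − 0.04·(-16) = -0.36
Step 2: φ′(-0.36) = -4.506624; u₂ = -0.36 − 0.04·(-4.506624) = -0.17973504

-0.17973504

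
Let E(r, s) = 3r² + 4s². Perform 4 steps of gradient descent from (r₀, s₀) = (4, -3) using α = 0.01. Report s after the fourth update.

-2.14917888

∇E = (6r, 8s)
Step 1: at (4, -3), ∇E = (24, -24) → (4, -3) − 0.01·(24, -24) = (3.76, -2.76)
Step 2: at (3.76, -2.76), ∇E = (22.56, -22.08) → (3.76, -2.76) − 0.01·(22.56, -22.08) = (3.5344, -2.5392)
Step 3: at (3.5344, -2.5392), ∇E = (21.2064, -20.3136) → (3.5344, -2.5392) − 0.01·(21.2064, -20.3136) = (3.322336, -2.336064)
Step 4: at (3.322336, -2.336064), ∇E = (19.934016, -18.688512) → (3.322336, -2.336064) − 0.01·(19.934016, -18.688512) = (3.12299584, -2.14917888)
s = -2.14917888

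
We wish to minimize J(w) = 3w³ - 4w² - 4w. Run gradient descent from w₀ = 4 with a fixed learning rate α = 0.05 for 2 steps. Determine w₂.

J′(w) = 9w² - 8w - 4
Step 1: J′(4) = 108; w₁ = 4 − 0.05·108 = -1.4
Step 2: J′(-1.4) = 24.84; w₂ = -1.4 − 0.05·24.84 = -2.642

-2.642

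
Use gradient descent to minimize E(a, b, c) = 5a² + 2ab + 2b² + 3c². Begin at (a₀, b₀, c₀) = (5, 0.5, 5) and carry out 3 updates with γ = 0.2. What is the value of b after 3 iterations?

∇E = (10a + 2b, 2a + 4b, 6c)
(a₁, b₁, c₁) = (5, 0.5, 5) − 0.2·(51, 12, 30) = (-5.2, -1.9, -1)
(a₂, b₂, c₂) = (-5.2, -1.9, -1) − 0.2·(-55.8, -18, -6) = (5.96, 1.7, 0.2)
(a₃, b₃, c₃) = (5.96, 1.7, 0.2) − 0.2·(63, 18.72, 1.2) = (-6.64, -2.044, -0.04)
b = -2.044

-2.044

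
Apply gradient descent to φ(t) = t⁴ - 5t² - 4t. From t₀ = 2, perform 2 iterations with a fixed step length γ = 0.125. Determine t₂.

φ′(t) = 4t³ - 10t - 4
t₁ = 2 − 0.125·8 = 1
t₂ = 1 − 0.125·(-10) = 2.25

2.25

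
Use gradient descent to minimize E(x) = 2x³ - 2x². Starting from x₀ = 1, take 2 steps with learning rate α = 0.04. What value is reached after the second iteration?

0.864064

E′(x) = 6x² - 4x
Step 1: E′(1) = 2; x₁ = 1 − 0.04·2 = 0.92
Step 2: E′(0.92) = 1.3984; x₂ = 0.92 − 0.04·1.3984 = 0.864064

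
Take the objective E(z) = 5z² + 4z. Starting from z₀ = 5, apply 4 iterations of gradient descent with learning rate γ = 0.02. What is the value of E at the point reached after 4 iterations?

E′(z) = 10z + 4
Step 1: E′(5) = 54; z₁ = 5 − 0.02·54 = 3.92
Step 2: E′(3.92) = 43.2; z₂ = 3.92 − 0.02·43.2 = 3.056
Step 3: E′(3.056) = 34.56; z₃ = 3.056 − 0.02·34.56 = 2.3648
Step 4: E′(2.3648) = 27.648; z₄ = 2.3648 − 0.02·27.648 = 1.81184
E(1.81184) = 23.661180928

23.661180928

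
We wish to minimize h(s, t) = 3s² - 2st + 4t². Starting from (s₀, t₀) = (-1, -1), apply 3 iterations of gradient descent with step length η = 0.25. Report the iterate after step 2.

∇h = (6s - 2t, -2s + 8t)
Step 1: at (-1, -1), ∇h = (-4, -6) → (-1, -1) − 0.25·(-4, -6) = (0, 0.5)
Step 2: at (0, 0.5), ∇h = (-1, 4) → (0, 0.5) − 0.25·(-1, 4) = (0.25, -0.5)

(0.25, -0.5)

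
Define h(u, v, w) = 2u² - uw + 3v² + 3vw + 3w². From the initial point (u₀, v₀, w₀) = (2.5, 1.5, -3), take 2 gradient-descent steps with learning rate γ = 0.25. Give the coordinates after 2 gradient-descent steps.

∇h = (4u - w, 6v + 3w, -u + 3v + 6w)
Step 1: at (2.5, 1.5, -3), ∇h = (13, 0, -16) → (2.5, 1.5, -3) − 0.25·(13, 0, -16) = (-0.75, 1.5, 1)
Step 2: at (-0.75, 1.5, 1), ∇h = (-4, 12, 11.25) → (-0.75, 1.5, 1) − 0.25·(-4, 12, 11.25) = (0.25, -1.5, -1.8125)

(0.25, -1.5, -1.8125)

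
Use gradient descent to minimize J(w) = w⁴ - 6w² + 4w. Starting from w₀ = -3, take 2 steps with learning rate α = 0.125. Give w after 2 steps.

-69.9375

J′(w) = 4w³ - 12w + 4
Step 1: J′(-3) = -68; w₁ = -3 − 0.125·(-68) = 5.5
Step 2: J′(5.5) = 603.5; w₂ = 5.5 − 0.125·603.5 = -69.9375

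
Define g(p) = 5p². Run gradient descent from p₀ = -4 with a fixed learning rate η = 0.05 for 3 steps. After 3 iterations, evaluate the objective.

g′(p) = 10p
p₁ = -4 − 0.05·(-40) = -2
p₂ = -2 − 0.05·(-20) = -1
p₃ = -1 − 0.05·(-10) = -0.5
g(-0.5) = 1.25

1.25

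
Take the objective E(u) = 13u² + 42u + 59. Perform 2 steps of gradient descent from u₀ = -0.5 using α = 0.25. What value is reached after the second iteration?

E′(u) = 26u + 42
Step 1: E′(-0.5) = 29; u₁ = -0.5 − 0.25·29 = -7.75
Step 2: E′(-7.75) = -159.5; u₂ = -7.75 − 0.25·(-159.5) = 32.125

32.125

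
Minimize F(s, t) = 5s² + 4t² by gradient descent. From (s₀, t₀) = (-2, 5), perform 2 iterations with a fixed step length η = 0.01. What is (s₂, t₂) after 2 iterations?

∇F = (10s, 8t)
Step 1: at (-2, 5), ∇F = (-20, 40) → (-2, 5) − 0.01·(-20, 40) = (-1.8, 4.6)
Step 2: at (-1.8, 4.6), ∇F = (-18, 36.8) → (-1.8, 4.6) − 0.01·(-18, 36.8) = (-1.62, 4.232)

(-1.62, 4.232)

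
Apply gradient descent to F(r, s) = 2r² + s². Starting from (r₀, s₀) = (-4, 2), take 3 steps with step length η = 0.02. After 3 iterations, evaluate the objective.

∇F = (4r, 2s)
Step 1: at (-4, 2), ∇F = (-16, 4) → (-4, 2) − 0.02·(-16, 4) = (-3.68, 1.92)
Step 2: at (-3.68, 1.92), ∇F = (-14.72, 3.84) → (-3.68, 1.92) − 0.02·(-14.72, 3.84) = (-3.3856, 1.8432)
Step 3: at (-3.3856, 1.8432), ∇F = (-13.5424, 3.6864) → (-3.3856, 1.8432) − 0.02·(-13.5424, 3.6864) = (-3.114752, 1.769472)
F(-3.114752, 1.769472) = 22.534391201792

22.534391201792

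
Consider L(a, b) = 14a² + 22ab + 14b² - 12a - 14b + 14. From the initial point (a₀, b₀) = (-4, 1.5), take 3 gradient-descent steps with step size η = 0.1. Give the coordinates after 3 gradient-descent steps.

∇L = (28a + 22b - 12, 22a + 28b - 14)
(a₁, b₁) = (-4, 1.5) − 0.1·(-91, -60) = (5.1, 7.5)
(a₂, b₂) = (5.1, 7.5) − 0.1·(295.8, 308.2) = (-24.48, -23.32)
(a₃, b₃) = (-24.48, -23.32) − 0.1·(-1210.48, -1205.52) = (96.568, 97.232)

(96.568, 97.232)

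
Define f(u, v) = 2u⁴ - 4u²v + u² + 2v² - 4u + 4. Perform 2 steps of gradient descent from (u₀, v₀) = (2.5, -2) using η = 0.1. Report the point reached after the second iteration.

∇f = (8u³ - 8uv + 2u - 4, -4u² + 4v)
Step 1: at (2.5, -2), ∇f = (166, -33) → (2.5, -2) − 0.1·(166, -33) = (-14.1, 1.3)
Step 2: at (-14.1, 1.3), ∇f = (-22311.328, -790.04) → (-14.1, 1.3) − 0.1·(-22311.328, -790.04) = (2217.0328, 80.304)

(2217.0328, 80.304)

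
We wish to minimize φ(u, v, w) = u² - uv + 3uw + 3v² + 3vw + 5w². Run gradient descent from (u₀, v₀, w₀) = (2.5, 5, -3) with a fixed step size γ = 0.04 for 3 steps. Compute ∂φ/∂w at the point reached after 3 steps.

∇φ = (2u - v + 3w, -u + 6v + 3w, 3u + 3v + 10w)
Step 1: at (2.5, 5, -3), ∇φ = (-9, 18.5, -7.5) → (2.5, 5, -3) − 0.04·(-9, 18.5, -7.5) = (2.86, 4.26, -2.7)
Step 2: at (2.86, 4.26, -2.7), ∇φ = (-6.64, 14.6, -5.64) → (2.86, 4.26, -2.7) − 0.04·(-6.64, 14.6, -5.64) = (3.1256, 3.676, -2.4744)
Step 3: at (3.1256, 3.676, -2.4744), ∇φ = (-4.848, 11.5072, -4.3392) → (3.1256, 3.676, -2.4744) − 0.04·(-4.848, 11.5072, -4.3392) = (3.31952, 3.215712, -2.300832)
∂φ/∂w at (3.31952, 3.215712, -2.300832) = -3.402624

-3.402624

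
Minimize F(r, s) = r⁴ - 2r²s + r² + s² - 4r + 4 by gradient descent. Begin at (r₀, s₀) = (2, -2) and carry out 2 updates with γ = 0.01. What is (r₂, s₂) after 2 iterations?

∇F = (4r³ - 4rs + 2r - 4, -2r² + 2s)
(r₁, s₁) = (2, -2) − 0.01·(48, -12) = (1.52, -1.88)
(r₂, s₂) = (1.52, -1.88) − 0.01·(24.517632, -8.3808) = (1.27482368, -1.796192)

(1.27482368, -1.796192)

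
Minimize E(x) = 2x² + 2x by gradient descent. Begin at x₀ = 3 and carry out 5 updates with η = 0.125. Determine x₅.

-0.390625

E′(x) = 4x + 2
Step 1: E′(3) = 14; x₁ = 3 − 0.125·14 = 1.25
Step 2: E′(1.25) = 7; x₂ = 1.25 − 0.125·7 = 0.375
Step 3: E′(0.375) = 3.5; x₃ = 0.375 − 0.125·3.5 = -0.0625
Step 4: E′(-0.0625) = 1.75; x₄ = -0.0625 − 0.125·1.75 = -0.28125
Step 5: E′(-0.28125) = 0.875; x₅ = -0.28125 − 0.125·0.875 = -0.390625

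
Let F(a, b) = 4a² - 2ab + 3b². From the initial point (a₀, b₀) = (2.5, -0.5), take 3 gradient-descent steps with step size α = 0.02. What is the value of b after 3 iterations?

∇F = (8a - 2b, -2a + 6b)
Step 1: at (2.5, -0.5), ∇F = (21, -8) → (2.5, -0.5) − 0.02·(21, -8) = (2.08, -0.34)
Step 2: at (2.08, -0.34), ∇F = (17.32, -6.2) → (2.08, -0.34) − 0.02·(17.32, -6.2) = (1.7336, -0.216)
Step 3: at (1.7336, -0.216), ∇F = (14.3008, -4.7632) → (1.7336, -0.216) − 0.02·(14.3008, -4.7632) = (1.447584, -0.120736)
b = -0.120736

-0.120736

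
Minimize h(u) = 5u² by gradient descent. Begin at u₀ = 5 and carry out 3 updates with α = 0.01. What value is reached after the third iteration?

3.645

h′(u) = 10u
Step 1: h′(5) = 50; u₁ = 5 − 0.01·50 = 4.5
Step 2: h′(4.5) = 45; u₂ = 4.5 − 0.01·45 = 4.05
Step 3: h′(4.05) = 40.5; u₃ = 4.05 − 0.01·40.5 = 3.645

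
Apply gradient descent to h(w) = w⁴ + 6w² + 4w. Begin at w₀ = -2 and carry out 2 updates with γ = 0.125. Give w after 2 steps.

h′(w) = 4w³ + 12w + 4
Step 1: h′(-2) = -52; w₁ = -2 − 0.125·(-52) = 4.5
Step 2: h′(4.5) = 422.5; w₂ = 4.5 − 0.125·422.5 = -48.3125

-48.3125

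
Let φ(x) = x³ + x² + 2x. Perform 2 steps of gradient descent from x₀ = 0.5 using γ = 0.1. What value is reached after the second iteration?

φ′(x) = 3x² + 2x + 2
Step 1: φ′(0.5) = 3.75; x₁ = 0.5 − 0.1·3.75 = 0.125
Step 2: φ′(0.125) = 2.296875; x₂ = 0.125 − 0.1·2.296875 = -0.1046875

-0.1046875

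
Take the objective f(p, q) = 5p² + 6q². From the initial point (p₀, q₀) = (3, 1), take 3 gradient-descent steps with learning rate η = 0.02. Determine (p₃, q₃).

∇f = (10p, 12q)
(p₁, q₁) = (3, 1) − 0.02·(30, 12) = (2.4, 0.76)
(p₂, q₂) = (2.4, 0.76) − 0.02·(24, 9.12) = (1.92, 0.5776)
(p₃, q₃) = (1.92, 0.5776) − 0.02·(19.2, 6.9312) = (1.536, 0.438976)

(1.536, 0.438976)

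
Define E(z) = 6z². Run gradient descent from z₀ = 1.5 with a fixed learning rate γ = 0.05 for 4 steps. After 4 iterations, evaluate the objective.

E′(z) = 12z
z₁ = 1.5 − 0.05·18 = 0.6
z₂ = 0.6 − 0.05·7.2 = 0.24
z₃ = 0.24 − 0.05·2.88 = 0.096
z₄ = 0.096 − 0.05·1.152 = 0.0384
E(0.0384) = 0.00884736

0.00884736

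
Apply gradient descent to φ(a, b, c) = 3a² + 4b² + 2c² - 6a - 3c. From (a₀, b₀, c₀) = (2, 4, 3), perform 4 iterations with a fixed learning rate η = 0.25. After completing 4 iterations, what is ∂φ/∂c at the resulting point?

∇φ = (6a - 6, 8b, 4c - 3)
Step 1: at (2, 4, 3), ∇φ = (6, 32, 9) → (2, 4, 3) − 0.25·(6, 32, 9) = (0.5, -4, 0.75)
Step 2: at (0.5, -4, 0.75), ∇φ = (-3, -32, 0) → (0.5, -4, 0.75) − 0.25·(-3, -32, 0) = (1.25, 4, 0.75)
Step 3: at (1.25, 4, 0.75), ∇φ = (1.5, 32, 0) → (1.25, 4, 0.75) − 0.25·(1.5, 32, 0) = (0.875, -4, 0.75)
Step 4: at (0.875, -4, 0.75), ∇φ = (-0.75, -32, 0) → (0.875, -4, 0.75) − 0.25·(-0.75, -32, 0) = (1.0625, 4, 0.75)
∂φ/∂c at (1.0625, 4, 0.75) = 0

0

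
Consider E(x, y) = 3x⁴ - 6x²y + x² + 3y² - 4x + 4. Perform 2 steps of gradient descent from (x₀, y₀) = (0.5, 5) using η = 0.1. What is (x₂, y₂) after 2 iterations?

(-45.61555, 8.8535)

∇E = (12x³ - 12xy + 2x - 4, -6x² + 6y)
(x₁, y₁) = (0.5, 5) − 0.1·(-31.5, 28.5) = (3.65, 2.15)
(x₂, y₂) = (3.65, 2.15) − 0.1·(492.6555, -67.035) = (-45.61555, 8.8535)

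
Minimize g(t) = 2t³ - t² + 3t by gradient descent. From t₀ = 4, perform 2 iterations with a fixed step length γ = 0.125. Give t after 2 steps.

-50.38671875

g′(t) = 6t² - 2t + 3
Step 1: g′(4) = 91; t₁ = 4 − 0.125·91 = -7.375
Step 2: g′(-7.375) = 344.09375; t₂ = -7.375 − 0.125·344.09375 = -50.38671875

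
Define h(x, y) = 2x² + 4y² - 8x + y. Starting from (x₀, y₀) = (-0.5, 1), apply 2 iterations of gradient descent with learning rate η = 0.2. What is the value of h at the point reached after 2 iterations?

-7.3864

∇h = (4x - 8, 8y + 1)
(x₁, y₁) = (-0.5, 1) − 0.2·(-10, 9) = (1.5, -0.8)
(x₂, y₂) = (1.5, -0.8) − 0.2·(-2, -5.4) = (1.9, 0.28)
h(1.9, 0.28) = -7.3864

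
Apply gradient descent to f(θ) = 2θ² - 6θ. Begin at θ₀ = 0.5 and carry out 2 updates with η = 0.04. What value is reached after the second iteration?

f′(θ) = 4θ - 6
θ₁ = 0.5 − 0.04·(-4) = 0.66
θ₂ = 0.66 − 0.04·(-3.36) = 0.7944

0.7944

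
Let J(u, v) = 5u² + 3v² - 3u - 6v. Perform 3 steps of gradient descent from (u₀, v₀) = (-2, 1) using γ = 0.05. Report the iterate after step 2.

(-0.275, 1)

∇J = (10u - 3, 6v - 6)
(u₁, v₁) = (-2, 1) − 0.05·(-23, 0) = (-0.85, 1)
(u₂, v₂) = (-0.85, 1) − 0.05·(-11.5, 0) = (-0.275, 1)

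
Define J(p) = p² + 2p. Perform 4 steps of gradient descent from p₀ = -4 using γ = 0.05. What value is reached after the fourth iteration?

J′(p) = 2p + 2
p₁ = -4 − 0.05·(-6) = -3.7
p₂ = -3.7 − 0.05·(-5.4) = -3.43
p₃ = -3.43 − 0.05·(-4.86) = -3.187
p₄ = -3.187 − 0.05·(-4.374) = -2.9683

-2.9683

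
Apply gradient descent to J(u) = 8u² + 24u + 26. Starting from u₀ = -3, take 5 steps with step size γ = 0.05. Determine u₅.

J′(u) = 16u + 24
Step 1: J′(-3) = -24; u₁ = -3 − 0.05·(-24) = -1.8
Step 2: J′(-1.8) = -4.8; u₂ = -1.8 − 0.05·(-4.8) = -1.56
Step 3: J′(-1.56) = -0.96; u₃ = -1.56 − 0.05·(-0.96) = -1.512
Step 4: J′(-1.512) = -0.192; u₄ = -1.512 − 0.05·(-0.192) = -1.5024
Step 5: J′(-1.5024) = -0.0384; u₅ = -1.5024 − 0.05·(-0.0384) = -1.50048

-1.50048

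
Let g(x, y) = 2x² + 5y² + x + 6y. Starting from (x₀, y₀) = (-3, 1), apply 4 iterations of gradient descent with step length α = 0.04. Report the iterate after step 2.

∇g = (4x + 1, 10y + 6)
Step 1: at (-3, 1), ∇g = (-11, 16) → (-3, 1) − 0.04·(-11, 16) = (-2.56, 0.36)
Step 2: at (-2.56, 0.36), ∇g = (-9.24, 9.6) → (-2.56, 0.36) − 0.04·(-9.24, 9.6) = (-2.1904, -0.024)

(-2.1904, -0.024)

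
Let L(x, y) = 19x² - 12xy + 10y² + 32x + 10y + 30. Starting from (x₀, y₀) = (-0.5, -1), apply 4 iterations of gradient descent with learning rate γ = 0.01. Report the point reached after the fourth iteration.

∇L = (38x - 12y + 32, -12x + 20y + 10)
(x₁, y₁) = (-0.5, -1) − 0.01·(25, -4) = (-0.75, -0.96)
(x₂, y₂) = (-0.75, -0.96) − 0.01·(15.02, -0.2) = (-0.9002, -0.958)
(x₃, y₃) = (-0.9002, -0.958) − 0.01·(9.2884, 1.6424) = (-0.993084, -0.974424)
(x₄, y₄) = (-0.993084, -0.974424) − 0.01·(5.955896, 2.428528) = (-1.05264296, -0.99870928)

(-1.05264296, -0.99870928)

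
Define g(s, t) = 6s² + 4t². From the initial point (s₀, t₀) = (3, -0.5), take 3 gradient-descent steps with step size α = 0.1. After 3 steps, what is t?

∇g = (12s, 8t)
Step 1: at (3, -0.5), ∇g = (36, -4) → (3, -0.5) − 0.1·(36, -4) = (-0.6, -0.1)
Step 2: at (-0.6, -0.1), ∇g = (-7.2, -0.8) → (-0.6, -0.1) − 0.1·(-7.2, -0.8) = (0.12, -0.02)
Step 3: at (0.12, -0.02), ∇g = (1.44, -0.16) → (0.12, -0.02) − 0.1·(1.44, -0.16) = (-0.024, -0.004)
t = -0.004

-0.004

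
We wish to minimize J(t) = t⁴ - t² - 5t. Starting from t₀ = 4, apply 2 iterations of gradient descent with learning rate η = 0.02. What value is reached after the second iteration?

-0.74351552

J′(t) = 4t³ - 2t - 5
t₁ = 4 − 0.02·243 = -0.86
t₂ = -0.86 − 0.02·(-5.824224) = -0.74351552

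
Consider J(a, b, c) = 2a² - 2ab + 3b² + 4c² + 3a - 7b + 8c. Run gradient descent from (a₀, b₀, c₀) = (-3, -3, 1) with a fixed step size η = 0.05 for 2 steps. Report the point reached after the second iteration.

(-2.635, -1.37, -0.28)

∇J = (4a - 2b + 3, -2a + 6b - 7, 8c + 8)
Step 1: at (-3, -3, 1), ∇J = (-3, -19, 16) → (-3, -3, 1) − 0.05·(-3, -19, 16) = (-2.85, -2.05, 0.2)
Step 2: at (-2.85, -2.05, 0.2), ∇J = (-4.3, -13.6, 9.6) → (-2.85, -2.05, 0.2) − 0.05·(-4.3, -13.6, 9.6) = (-2.635, -1.37, -0.28)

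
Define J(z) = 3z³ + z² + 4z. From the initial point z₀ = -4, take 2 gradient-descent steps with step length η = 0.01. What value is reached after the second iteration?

-7.9564

J′(z) = 9z² + 2z + 4
z₁ = -4 − 0.01·140 = -5.4
z₂ = -5.4 − 0.01·255.64 = -7.9564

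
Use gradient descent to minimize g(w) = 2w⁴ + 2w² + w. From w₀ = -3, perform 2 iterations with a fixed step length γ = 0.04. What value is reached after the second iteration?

-66.85462784

g′(w) = 8w³ + 4w + 1
w₁ = -3 − 0.04·(-227) = 6.08
w₂ = 6.08 − 0.04·1823.365696 = -66.85462784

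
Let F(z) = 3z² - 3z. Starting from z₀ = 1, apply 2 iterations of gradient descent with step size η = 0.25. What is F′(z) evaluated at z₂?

0.75

F′(z) = 6z - 3
Step 1: F′(1) = 3; z₁ = 1 − 0.25·3 = 0.25
Step 2: F′(0.25) = -1.5; z₂ = 0.25 − 0.25·(-1.5) = 0.625
F′(z) at (0.625) = 0.75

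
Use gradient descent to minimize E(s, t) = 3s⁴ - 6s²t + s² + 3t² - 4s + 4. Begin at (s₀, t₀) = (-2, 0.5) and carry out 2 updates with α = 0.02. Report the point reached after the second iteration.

∇E = (12s³ - 12st + 2s - 4, -6s² + 6t)
Step 1: at (-2, 0.5), ∇E = (-92, -21) → (-2, 0.5) − 0.02·(-92, -21) = (-0.16, 0.92)
Step 2: at (-0.16, 0.92), ∇E = (-2.602752, 5.3664) → (-0.16, 0.92) − 0.02·(-2.602752, 5.3664) = (-0.10794496, 0.812672)

(-0.10794496, 0.812672)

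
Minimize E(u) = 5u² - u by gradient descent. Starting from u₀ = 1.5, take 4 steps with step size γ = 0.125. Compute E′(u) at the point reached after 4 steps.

0.0546875

E′(u) = 10u - 1
Step 1: E′(1.5) = 14; u₁ = 1.5 − 0.125·14 = -0.25
Step 2: E′(-0.25) = -3.5; u₂ = -0.25 − 0.125·(-3.5) = 0.1875
Step 3: E′(0.1875) = 0.875; u₃ = 0.1875 − 0.125·0.875 = 0.078125
Step 4: E′(0.078125) = -0.21875; u₄ = 0.078125 − 0.125·(-0.21875) = 0.10546875
E′(u) at (0.10546875) = 0.0546875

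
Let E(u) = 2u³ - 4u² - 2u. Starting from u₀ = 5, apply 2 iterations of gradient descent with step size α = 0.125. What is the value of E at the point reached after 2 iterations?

E′(u) = 6u² - 8u - 2
Step 1: E′(5) = 108; u₁ = 5 − 0.125·108 = -8.5
Step 2: E′(-8.5) = 499.5; u₂ = -8.5 − 0.125·499.5 = -70.9375
E(-70.9375) = -733919.92919921875

-733919.92919921875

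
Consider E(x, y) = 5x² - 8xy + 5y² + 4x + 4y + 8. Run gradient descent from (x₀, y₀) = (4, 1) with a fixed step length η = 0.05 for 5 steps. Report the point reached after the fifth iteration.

∇E = (10x - 8y + 4, -8x + 10y + 4)
(x₁, y₁) = (4, 1) − 0.05·(36, -18) = (2.2, 1.9)
(x₂, y₂) = (2.2, 1.9) − 0.05·(10.8, 5.4) = (1.66, 1.63)
(x₃, y₃) = (1.66, 1.63) − 0.05·(7.56, 7.02) = (1.282, 1.279)
(x₄, y₄) = (1.282, 1.279) − 0.05·(6.588, 6.534) = (0.9526, 0.9523)
(x₅, y₅) = (0.9526, 0.9523) − 0.05·(5.9076, 5.9022) = (0.65722, 0.65719)

(0.65722, 0.65719)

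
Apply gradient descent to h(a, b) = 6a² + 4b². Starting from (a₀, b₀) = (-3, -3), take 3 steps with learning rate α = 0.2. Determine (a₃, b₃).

(8.232, 0.648)

∇h = (12a, 8b)
Step 1: at (-3, -3), ∇h = (-36, -24) → (-3, -3) − 0.2·(-36, -24) = (4.2, 1.8)
Step 2: at (4.2, 1.8), ∇h = (50.4, 14.4) → (4.2, 1.8) − 0.2·(50.4, 14.4) = (-5.88, -1.08)
Step 3: at (-5.88, -1.08), ∇h = (-70.56, -8.64) → (-5.88, -1.08) − 0.2·(-70.56, -8.64) = (8.232, 0.648)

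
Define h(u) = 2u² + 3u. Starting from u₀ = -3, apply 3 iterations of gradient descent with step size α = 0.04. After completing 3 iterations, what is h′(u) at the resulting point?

-5.334336

h′(u) = 4u + 3
u₁ = -3 − 0.04·(-9) = -2.64
u₂ = -2.64 − 0.04·(-7.56) = -2.3376
u₃ = -2.3376 − 0.04·(-6.3504) = -2.083584
h′(u) at (-2.083584) = -5.334336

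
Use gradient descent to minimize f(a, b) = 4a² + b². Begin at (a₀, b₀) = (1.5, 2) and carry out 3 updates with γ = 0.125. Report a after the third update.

∇f = (8a, 2b)
Step 1: at (1.5, 2), ∇f = (12, 4) → (1.5, 2) − 0.125·(12, 4) = (0, 1.5)
Step 2: at (0, 1.5), ∇f = (0, 3) → (0, 1.5) − 0.125·(0, 3) = (0, 1.125)
Step 3: at (0, 1.125), ∇f = (0, 2.25) → (0, 1.125) − 0.125·(0, 2.25) = (0, 0.84375)
a = 0

0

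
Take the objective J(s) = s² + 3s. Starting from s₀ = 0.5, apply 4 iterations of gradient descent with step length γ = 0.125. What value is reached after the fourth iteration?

-0.8671875

J′(s) = 2s + 3
s₁ = 0.5 − 0.125·4 = 0
s₂ = 0 − 0.125·3 = -0.375
s₃ = -0.375 − 0.125·2.25 = -0.65625
s₄ = -0.65625 − 0.125·1.6875 = -0.8671875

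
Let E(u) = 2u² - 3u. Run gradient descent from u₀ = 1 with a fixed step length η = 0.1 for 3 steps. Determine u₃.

0.804

E′(u) = 4u - 3
Step 1: E′(1) = 1; u₁ = 1 − 0.1·1 = 0.9
Step 2: E′(0.9) = 0.6; u₂ = 0.9 − 0.1·0.6 = 0.84
Step 3: E′(0.84) = 0.36; u₃ = 0.84 − 0.1·0.36 = 0.804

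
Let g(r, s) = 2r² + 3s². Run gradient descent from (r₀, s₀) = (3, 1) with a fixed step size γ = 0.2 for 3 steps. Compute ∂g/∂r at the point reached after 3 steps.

∇g = (4r, 6s)
Step 1: at (3, 1), ∇g = (12, 6) → (3, 1) − 0.2·(12, 6) = (0.6, -0.2)
Step 2: at (0.6, -0.2), ∇g = (2.4, -1.2) → (0.6, -0.2) − 0.2·(2.4, -1.2) = (0.12, 0.04)
Step 3: at (0.12, 0.04), ∇g = (0.48, 0.24) → (0.12, 0.04) − 0.2·(0.48, 0.24) = (0.024, -0.008)
∂g/∂r at (0.024, -0.008) = 0.096

0.096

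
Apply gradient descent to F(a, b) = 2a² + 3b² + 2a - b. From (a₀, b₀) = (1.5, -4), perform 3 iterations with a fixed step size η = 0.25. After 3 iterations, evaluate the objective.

∇F = (4a + 2, 6b - 1)
(a₁, b₁) = (1.5, -4) − 0.25·(8, -25) = (-0.5, 2.25)
(a₂, b₂) = (-0.5, 2.25) − 0.25·(0, 12.5) = (-0.5, -0.875)
(a₃, b₃) = (-0.5, -0.875) − 0.25·(0, -6.25) = (-0.5, 0.6875)
F(-0.5, 0.6875) = 0.23046875

0.23046875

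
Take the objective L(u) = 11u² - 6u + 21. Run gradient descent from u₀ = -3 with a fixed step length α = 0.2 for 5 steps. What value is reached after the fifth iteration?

L′(u) = 22u - 6
u₁ = -3 − 0.2·(-72) = 11.4
u₂ = 11.4 − 0.2·244.8 = -37.56
u₃ = -37.56 − 0.2·(-832.32) = 128.904
u₄ = 128.904 − 0.2·2829.888 = -437.0736
u₅ = -437.0736 − 0.2·(-9621.6192) = 1487.25024

1487.25024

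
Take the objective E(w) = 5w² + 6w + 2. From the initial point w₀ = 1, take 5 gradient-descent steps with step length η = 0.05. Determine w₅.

E′(w) = 10w + 6
Step 1: E′(1) = 16; w₁ = 1 − 0.05·16 = 0.2
Step 2: E′(0.2) = 8; w₂ = 0.2 − 0.05·8 = -0.2
Step 3: E′(-0.2) = 4; w₃ = -0.2 − 0.05·4 = -0.4
Step 4: E′(-0.4) = 2; w₄ = -0.4 − 0.05·2 = -0.5
Step 5: E′(-0.5) = 1; w₅ = -0.5 − 0.05·1 = -0.55

-0.55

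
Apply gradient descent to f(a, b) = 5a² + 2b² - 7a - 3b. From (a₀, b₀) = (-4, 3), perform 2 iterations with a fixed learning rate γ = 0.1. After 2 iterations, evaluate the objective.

-2.2628

∇f = (10a - 7, 4b - 3)
(a₁, b₁) = (-4, 3) − 0.1·(-47, 9) = (0.7, 2.1)
(a₂, b₂) = (0.7, 2.1) − 0.1·(0, 5.4) = (0.7, 1.56)
f(0.7, 1.56) = -2.2628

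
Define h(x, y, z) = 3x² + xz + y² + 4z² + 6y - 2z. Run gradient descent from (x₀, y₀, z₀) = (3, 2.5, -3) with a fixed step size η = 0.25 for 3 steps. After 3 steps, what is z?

∇h = (6x + z, 2y + 6, x + 8z - 2)
(x₁, y₁, z₁) = (3, 2.5, -3) − 0.25·(15, 11, -23) = (-0.75, -0.25, 2.75)
(x₂, y₂, z₂) = (-0.75, -0.25, 2.75) − 0.25·(-1.75, 5.5, 19.25) = (-0.3125, -1.625, -2.0625)
(x₃, y₃, z₃) = (-0.3125, -1.625, -2.0625) − 0.25·(-3.9375, 2.75, -18.8125) = (0.671875, -2.3125, 2.640625)
z = 2.640625

2.640625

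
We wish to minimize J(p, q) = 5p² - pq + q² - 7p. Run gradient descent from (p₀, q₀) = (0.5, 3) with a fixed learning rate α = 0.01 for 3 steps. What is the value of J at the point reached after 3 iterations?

∇J = (10p - q - 7, -p + 2q)
(p₁, q₁) = (0.5, 3) − 0.01·(-5, 5.5) = (0.55, 2.945)
(p₂, q₂) = (0.55, 2.945) − 0.01·(-4.445, 5.34) = (0.59445, 2.8916)
(p₃, q₃) = (0.59445, 2.8916) − 0.01·(-3.9471, 5.18875) = (0.633921, 2.8397125)
J(0.633921, 2.8397125) = 3.83564586614875

3.83564586614875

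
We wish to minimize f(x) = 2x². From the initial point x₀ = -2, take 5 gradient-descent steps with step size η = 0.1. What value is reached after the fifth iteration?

-0.15552

f′(x) = 4x
x₁ = -2 − 0.1·(-8) = -1.2
x₂ = -1.2 − 0.1·(-4.8) = -0.72
x₃ = -0.72 − 0.1·(-2.88) = -0.432
x₄ = -0.432 − 0.1·(-1.728) = -0.2592
x₅ = -0.2592 − 0.1·(-1.0368) = -0.15552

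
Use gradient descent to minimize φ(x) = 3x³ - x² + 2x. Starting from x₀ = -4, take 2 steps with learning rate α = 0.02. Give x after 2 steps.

-16.425952

φ′(x) = 9x² - 2x + 2
Step 1: φ′(-4) = 154; x₁ = -4 − 0.02·154 = -7.08
Step 2: φ′(-7.08) = 467.2976; x₂ = -7.08 − 0.02·467.2976 = -16.425952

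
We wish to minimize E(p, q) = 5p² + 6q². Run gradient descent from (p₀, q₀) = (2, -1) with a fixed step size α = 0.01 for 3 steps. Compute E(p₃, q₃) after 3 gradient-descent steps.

∇E = (10p, 12q)
Step 1: at (2, -1), ∇E = (20, -12) → (2, -1) − 0.01·(20, -12) = (1.8, -0.88)
Step 2: at (1.8, -0.88), ∇E = (18, -10.56) → (1.8, -0.88) − 0.01·(18, -10.56) = (1.62, -0.7744)
Step 3: at (1.62, -0.7744), ∇E = (16.2, -9.2928) → (1.62, -0.7744) − 0.01·(16.2, -9.2928) = (1.458, -0.681472)
E(1.458, -0.681472) = 13.415244520704

13.415244520704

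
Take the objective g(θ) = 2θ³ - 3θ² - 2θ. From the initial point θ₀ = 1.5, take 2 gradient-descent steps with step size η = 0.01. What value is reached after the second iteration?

1.4529625

g′(θ) = 6θ² - 6θ - 2
Step 1: g′(1.5) = 2.5; θ₁ = 1.5 − 0.01·2.5 = 1.475
Step 2: g′(1.475) = 2.20375; θ₂ = 1.475 − 0.01·2.20375 = 1.4529625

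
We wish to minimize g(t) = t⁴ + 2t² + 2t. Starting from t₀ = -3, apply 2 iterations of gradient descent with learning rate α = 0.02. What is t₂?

g′(t) = 4t³ + 4t + 2
Step 1: g′(-3) = -118; t₁ = -3 − 0.02·(-118) = -0.64
Step 2: g′(-0.64) = -1.608576; t₂ = -0.64 − 0.02·(-1.608576) = -0.60782848

-0.60782848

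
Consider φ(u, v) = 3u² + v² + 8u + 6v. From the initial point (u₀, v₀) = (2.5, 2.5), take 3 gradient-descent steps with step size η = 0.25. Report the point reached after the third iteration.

∇φ = (6u + 8, 2v + 6)
Step 1: at (2.5, 2.5), ∇φ = (23, 11) → (2.5, 2.5) − 0.25·(23, 11) = (-3.25, -0.25)
Step 2: at (-3.25, -0.25), ∇φ = (-11.5, 5.5) → (-3.25, -0.25) − 0.25·(-11.5, 5.5) = (-0.375, -1.625)
Step 3: at (-0.375, -1.625), ∇φ = (5.75, 2.75) → (-0.375, -1.625) − 0.25·(5.75, 2.75) = (-1.8125, -2.3125)

(-1.8125, -2.3125)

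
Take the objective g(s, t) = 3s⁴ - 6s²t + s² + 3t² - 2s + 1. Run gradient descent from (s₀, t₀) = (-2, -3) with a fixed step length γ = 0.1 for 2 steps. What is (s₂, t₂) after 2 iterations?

(-4348.0208, 142.776)

∇g = (12s³ - 12st + 2s - 2, -6s² + 6t)
Step 1: at (-2, -3), ∇g = (-174, -42) → (-2, -3) − 0.1·(-174, -42) = (15.4, 1.2)
Step 2: at (15.4, 1.2), ∇g = (43634.208, -1415.76) → (15.4, 1.2) − 0.1·(43634.208, -1415.76) = (-4348.0208, 142.776)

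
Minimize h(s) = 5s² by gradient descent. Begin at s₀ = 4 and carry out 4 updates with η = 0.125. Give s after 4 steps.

h′(s) = 10s
s₁ = 4 − 0.125·40 = -1
s₂ = -1 − 0.125·(-10) = 0.25
s₃ = 0.25 − 0.125·2.5 = -0.0625
s₄ = -0.0625 − 0.125·(-0.625) = 0.015625

0.015625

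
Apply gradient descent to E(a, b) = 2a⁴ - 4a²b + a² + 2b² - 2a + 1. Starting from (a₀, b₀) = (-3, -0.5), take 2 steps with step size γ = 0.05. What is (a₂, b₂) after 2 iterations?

∇E = (8a³ - 8ab + 2a - 2, -4a² + 4b)
Step 1: at (-3, -0.5), ∇E = (-236, -38) → (-3, -0.5) − 0.05·(-236, -38) = (8.8, 1.4)
Step 2: at (8.8, 1.4), ∇E = (5368.816, -304.16) → (8.8, 1.4) − 0.05·(5368.816, -304.16) = (-259.6408, 16.608)

(-259.6408, 16.608)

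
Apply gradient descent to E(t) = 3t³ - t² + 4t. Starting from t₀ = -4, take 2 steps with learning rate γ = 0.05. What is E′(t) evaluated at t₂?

51918.296196

E′(t) = 9t² - 2t + 4
Step 1: E′(-4) = 156; t₁ = -4 − 0.05·156 = -11.8
Step 2: E′(-11.8) = 1280.76; t₂ = -11.8 − 0.05·1280.76 = -75.838
E′(t) at (-75.838) = 51918.296196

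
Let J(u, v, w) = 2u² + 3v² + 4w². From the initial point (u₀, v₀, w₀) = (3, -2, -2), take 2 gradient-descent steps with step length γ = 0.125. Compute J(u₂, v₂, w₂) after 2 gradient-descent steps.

1.171875

∇J = (4u, 6v, 8w)
Step 1: at (3, -2, -2), ∇J = (12, -12, -16) → (3, -2, -2) − 0.125·(12, -12, -16) = (1.5, -0.5, 0)
Step 2: at (1.5, -0.5, 0), ∇J = (6, -3, 0) → (1.5, -0.5, 0) − 0.125·(6, -3, 0) = (0.75, -0.125, 0)
J(0.75, -0.125, 0) = 1.171875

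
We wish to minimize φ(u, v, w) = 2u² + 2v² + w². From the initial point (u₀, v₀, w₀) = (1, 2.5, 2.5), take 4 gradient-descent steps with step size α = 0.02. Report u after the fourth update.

0.71639296

∇φ = (4u, 4v, 2w)
Step 1: at (1, 2.5, 2.5), ∇φ = (4, 10, 5) → (1, 2.5, 2.5) − 0.02·(4, 10, 5) = (0.92, 2.3, 2.4)
Step 2: at (0.92, 2.3, 2.4), ∇φ = (3.68, 9.2, 4.8) → (0.92, 2.3, 2.4) − 0.02·(3.68, 9.2, 4.8) = (0.8464, 2.116, 2.304)
Step 3: at (0.8464, 2.116, 2.304), ∇φ = (3.3856, 8.464, 4.608) → (0.8464, 2.116, 2.304) − 0.02·(3.3856, 8.464, 4.608) = (0.778688, 1.94672, 2.21184)
Step 4: at (0.778688, 1.94672, 2.21184), ∇φ = (3.114752, 7.78688, 4.42368) → (0.778688, 1.94672, 2.21184) − 0.02·(3.114752, 7.78688, 4.42368) = (0.71639296, 1.7909824, 2.1233664)
u = 0.71639296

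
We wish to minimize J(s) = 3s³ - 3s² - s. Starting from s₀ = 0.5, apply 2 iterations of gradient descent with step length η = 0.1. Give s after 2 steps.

J′(s) = 9s² - 6s - 1
s₁ = 0.5 − 0.1·(-1.75) = 0.675
s₂ = 0.675 − 0.1·(-0.949375) = 0.7699375

0.7699375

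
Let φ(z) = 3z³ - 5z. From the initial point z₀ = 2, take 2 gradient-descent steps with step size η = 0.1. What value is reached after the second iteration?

-1.689

φ′(z) = 9z² - 5
z₁ = 2 − 0.1·31 = -1.1
z₂ = -1.1 − 0.1·5.89 = -1.689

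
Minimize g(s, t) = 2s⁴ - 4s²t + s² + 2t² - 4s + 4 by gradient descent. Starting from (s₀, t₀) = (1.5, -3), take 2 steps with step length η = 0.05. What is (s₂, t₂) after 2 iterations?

∇g = (8s³ - 8st + 2s - 4, -4s² + 4t)
Step 1: at (1.5, -3), ∇g = (62, -21) → (1.5, -3) − 0.05·(62, -21) = (-1.6, -1.95)
Step 2: at (-1.6, -1.95), ∇g = (-64.928, -18.04) → (-1.6, -1.95) − 0.05·(-64.928, -18.04) = (1.6464, -1.048)

(1.6464, -1.048)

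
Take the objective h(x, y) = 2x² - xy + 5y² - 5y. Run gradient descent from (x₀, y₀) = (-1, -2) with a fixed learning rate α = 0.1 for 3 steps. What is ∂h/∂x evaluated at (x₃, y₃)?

-1.344

∇h = (4x - y, -x + 10y - 5)
Step 1: at (-1, -2), ∇h = (-2, -24) → (-1, -2) − 0.1·(-2, -24) = (-0.8, 0.4)
Step 2: at (-0.8, 0.4), ∇h = (-3.6, -0.2) → (-0.8, 0.4) − 0.1·(-3.6, -0.2) = (-0.44, 0.42)
Step 3: at (-0.44, 0.42), ∇h = (-2.18, -0.36) → (-0.44, 0.42) − 0.1·(-2.18, -0.36) = (-0.222, 0.456)
∂h/∂x at (-0.222, 0.456) = -1.344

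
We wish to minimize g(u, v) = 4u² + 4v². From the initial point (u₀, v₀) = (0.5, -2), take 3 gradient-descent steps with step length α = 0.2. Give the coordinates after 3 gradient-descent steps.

∇g = (8u, 8v)
Step 1: at (0.5, -2), ∇g = (4, -16) → (0.5, -2) − 0.2·(4, -16) = (-0.3, 1.2)
Step 2: at (-0.3, 1.2), ∇g = (-2.4, 9.6) → (-0.3, 1.2) − 0.2·(-2.4, 9.6) = (0.18, -0.72)
Step 3: at (0.18, -0.72), ∇g = (1.44, -5.76) → (0.18, -0.72) − 0.2·(1.44, -5.76) = (-0.108, 0.432)

(-0.108, 0.432)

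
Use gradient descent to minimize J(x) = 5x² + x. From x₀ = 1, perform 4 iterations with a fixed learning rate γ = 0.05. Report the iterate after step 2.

J′(x) = 10x + 1
x₁ = 1 − 0.05·11 = 0.45
x₂ = 0.45 − 0.05·5.5 = 0.175

0.175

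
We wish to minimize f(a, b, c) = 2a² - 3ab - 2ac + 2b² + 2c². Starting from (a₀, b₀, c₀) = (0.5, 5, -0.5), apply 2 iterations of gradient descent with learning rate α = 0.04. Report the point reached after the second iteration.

(1.304, 3.696, -0.2408)

∇f = (4a - 3b - 2c, -3a + 4b, -2a + 4c)
Step 1: at (0.5, 5, -0.5), ∇f = (-12, 18.5, -3) → (0.5, 5, -0.5) − 0.04·(-12, 18.5, -3) = (0.98, 4.26, -0.38)
Step 2: at (0.98, 4.26, -0.38), ∇f = (-8.1, 14.1, -3.48) → (0.98, 4.26, -0.38) − 0.04·(-8.1, 14.1, -3.48) = (1.304, 3.696, -0.2408)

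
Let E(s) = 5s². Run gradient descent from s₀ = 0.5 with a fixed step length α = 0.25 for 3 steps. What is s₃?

-1.6875

E′(s) = 10s
Step 1: E′(0.5) = 5; s₁ = 0.5 − 0.25·5 = -0.75
Step 2: E′(-0.75) = -7.5; s₂ = -0.75 − 0.25·(-7.5) = 1.125
Step 3: E′(1.125) = 11.25; s₃ = 1.125 − 0.25·11.25 = -1.6875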